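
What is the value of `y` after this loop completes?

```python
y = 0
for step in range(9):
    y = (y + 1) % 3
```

Let's trace through this code step by step.

Initialize: y = 0
Entering loop: for step in range(9):
After iteration 1: step = 0, y = 1
After iteration 2: step = 1, y = 2
After iteration 3: step = 2, y = 0
After iteration 4: step = 3, y = 1
After iteration 5: step = 4, y = 2
After iteration 6: step = 5, y = 0
After iteration 7: step = 6, y = 1
After iteration 8: step = 7, y = 2
After iteration 9: step = 8, y = 0
Loop ends.

Final answer: 0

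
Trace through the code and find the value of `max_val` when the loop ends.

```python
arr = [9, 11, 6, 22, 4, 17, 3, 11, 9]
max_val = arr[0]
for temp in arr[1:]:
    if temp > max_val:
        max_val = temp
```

Let's trace through this code step by step.

Initialize: arr = [9, 11, 6, 22, 4, 17, 3, 11, 9]
Initialize: max_val = 9
Entering loop: for temp in arr[1:]:
After iteration 1: temp = 11, max_val = 11
After iteration 2: temp = 6, max_val = 11
After iteration 3: temp = 22, max_val = 22
After iteration 4: temp = 4, max_val = 22
After iteration 5: temp = 17, max_val = 22
After iteration 6: temp = 3, max_val = 22
After iteration 7: temp = 11, max_val = 22
After iteration 8: temp = 9, max_val = 22
Loop ends.

Final answer: 22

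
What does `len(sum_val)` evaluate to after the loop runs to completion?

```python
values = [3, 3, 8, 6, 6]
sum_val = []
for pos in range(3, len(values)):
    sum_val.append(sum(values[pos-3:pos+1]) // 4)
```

Let's trace through this code step by step.

Initialize: values = [3, 3, 8, 6, 6]
Initialize: sum_val = []
Entering loop: for pos in range(3, len(values)):
After iteration 1: pos = 3, sum_val = [5]
After iteration 2: pos = 4, sum_val = [5, 5]
Loop ends.
len(sum_val) = 2

Final answer: 2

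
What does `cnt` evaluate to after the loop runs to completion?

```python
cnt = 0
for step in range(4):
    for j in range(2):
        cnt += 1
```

Let's trace through this code step by step.

Initialize: cnt = 0
Entering loop: for step in range(4):
After iteration 1: step = 0, cnt = 2
After iteration 2: step = 1, cnt = 4
After iteration 3: step = 2, cnt = 6
After iteration 4: step = 3, cnt = 8
Loop ends.

Final answer: 8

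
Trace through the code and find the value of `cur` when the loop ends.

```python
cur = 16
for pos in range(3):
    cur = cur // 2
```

Let's trace through this code step by step.

Initialize: cur = 16
Entering loop: for pos in range(3):
After iteration 1: pos = 0, cur = 8
After iteration 2: pos = 1, cur = 4
After iteration 3: pos = 2, cur = 2
Loop ends.

Final answer: 2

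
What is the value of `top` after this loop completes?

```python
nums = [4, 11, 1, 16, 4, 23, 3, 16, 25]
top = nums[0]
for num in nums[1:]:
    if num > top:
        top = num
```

Let's trace through this code step by step.

Initialize: nums = [4, 11, 1, 16, 4, 23, 3, 16, 25]
Initialize: top = 4
Entering loop: for num in nums[1:]:
After iteration 1: num = 11, top = 11
After iteration 2: num = 1, top = 11
After iteration 3: num = 16, top = 16
After iteration 4: num = 4, top = 16
After iteration 5: num = 23, top = 23
After iteration 6: num = 3, top = 23
After iteration 7: num = 16, top = 23
After iteration 8: num = 25, top = 25
Loop ends.

Final answer: 25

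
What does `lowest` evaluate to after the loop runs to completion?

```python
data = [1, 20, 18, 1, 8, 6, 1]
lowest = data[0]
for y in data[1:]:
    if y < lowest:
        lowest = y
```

Let's trace through this code step by step.

Initialize: data = [1, 20, 18, 1, 8, 6, 1]
Initialize: lowest = 1
Entering loop: for y in data[1:]:
After iteration 1: y = 20, lowest = 1
After iteration 2: y = 18, lowest = 1
After iteration 3: y = 1, lowest = 1
After iteration 4: y = 8, lowest = 1
After iteration 5: y = 6, lowest = 1
After iteration 6: y = 1, lowest = 1
Loop ends.

Final answer: 1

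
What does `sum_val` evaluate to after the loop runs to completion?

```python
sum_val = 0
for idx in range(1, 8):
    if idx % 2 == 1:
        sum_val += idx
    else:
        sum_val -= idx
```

Let's trace through this code step by step.

Initialize: sum_val = 0
Entering loop: for idx in range(1, 8):
After iteration 1: idx = 1, sum_val = 1
After iteration 2: idx = 2, sum_val = -1
After iteration 3: idx = 3, sum_val = 2
After iteration 4: idx = 4, sum_val = -2
After iteration 5: idx = 5, sum_val = 3
After iteration 6: idx = 6, sum_val = -3
After iteration 7: idx = 7, sum_val = 4
Loop ends.

Final answer: 4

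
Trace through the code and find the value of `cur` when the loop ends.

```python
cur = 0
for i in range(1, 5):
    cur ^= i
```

Let's trace through this code step by step.

Initialize: cur = 0
Entering loop: for i in range(1, 5):
After iteration 1: i = 1, cur = 1
After iteration 2: i = 2, cur = 3
After iteration 3: i = 3, cur = 0
After iteration 4: i = 4, cur = 4
Loop ends.

Final answer: 4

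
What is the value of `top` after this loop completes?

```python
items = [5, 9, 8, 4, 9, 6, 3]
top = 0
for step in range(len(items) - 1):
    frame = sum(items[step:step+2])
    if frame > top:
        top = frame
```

Let's trace through this code step by step.

Initialize: items = [5, 9, 8, 4, 9, 6, 3]
Initialize: top = 0
Entering loop: for step in range(len(items) - 1):
After iteration 1: step = 0, top = 14, frame = 14
After iteration 2: step = 1, top = 17, frame = 17
After iteration 3: step = 2, top = 17, frame = 12
After iteration 4: step = 3, top = 17, frame = 13
After iteration 5: step = 4, top = 17, frame = 15
After iteration 6: step = 5, top = 17, frame = 9
Loop ends.

Final answer: 17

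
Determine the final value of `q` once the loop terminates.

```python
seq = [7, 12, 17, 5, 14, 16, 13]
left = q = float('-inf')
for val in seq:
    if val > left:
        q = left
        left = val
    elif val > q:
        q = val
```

Let's trace through this code step by step.

Initialize: seq = [7, 12, 17, 5, 14, 16, 13]
Initialize: left = -inf
Initialize: q = -inf
Entering loop: for val in seq:
After iteration 1: val = 7, left = 7, q = -inf
After iteration 2: val = 12, left = 12, q = 7
After iteration 3: val = 17, left = 17, q = 12
After iteration 4: val = 5, left = 17, q = 12
After iteration 5: val = 14, left = 17, q = 14
After iteration 6: val = 16, left = 17, q = 16
After iteration 7: val = 13, left = 17, q = 16
Loop ends.

Final answer: 16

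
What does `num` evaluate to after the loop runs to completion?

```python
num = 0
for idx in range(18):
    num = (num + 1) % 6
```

Let's trace through this code step by step.

Initialize: num = 0
Entering loop: for idx in range(18):
After iteration 1: idx = 0, num = 1
After iteration 2: idx = 1, num = 2
After iteration 3: idx = 2, num = 3
After iteration 4: idx = 3, num = 4
After iteration 5: idx = 4, num = 5
After iteration 6: idx = 5, num = 0
After iteration 7: idx = 6, num = 1
After iteration 8: idx = 7, num = 2
After iteration 9: idx = 8, num = 3
After iteration 10: idx = 9, num = 4
After iteration 11: idx = 10, num = 5
After iteration 12: idx = 11, num = 0
After iteration 13: idx = 12, num = 1
After iteration 14: idx = 13, num = 2
After iteration 15: idx = 14, num = 3
After iteration 16: idx = 15, num = 4
After iteration 17: idx = 16, num = 5
After iteration 18: idx = 17, num = 0
Loop ends.

Final answer: 0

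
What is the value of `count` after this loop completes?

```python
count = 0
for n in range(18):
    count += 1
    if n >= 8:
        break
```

Let's trace through this code step by step.

Initialize: count = 0
Entering loop: for n in range(18):
After iteration 1: n = 0, count = 1
After iteration 2: n = 1, count = 2
After iteration 3: n = 2, count = 3
After iteration 4: n = 3, count = 4
After iteration 5: n = 4, count = 5
After iteration 6: n = 5, count = 6
After iteration 7: n = 6, count = 7
After iteration 8: n = 7, count = 8
After iteration 9: n = 8, count = 9
Loop ends.

Final answer: 9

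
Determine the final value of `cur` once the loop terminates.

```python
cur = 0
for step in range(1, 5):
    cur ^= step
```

Let's trace through this code step by step.

Initialize: cur = 0
Entering loop: for step in range(1, 5):
After iteration 1: step = 1, cur = 1
After iteration 2: step = 2, cur = 3
After iteration 3: step = 3, cur = 0
After iteration 4: step = 4, cur = 4
Loop ends.

Final answer: 4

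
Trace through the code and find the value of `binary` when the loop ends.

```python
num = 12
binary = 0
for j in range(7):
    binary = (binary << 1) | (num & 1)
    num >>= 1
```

Let's trace through this code step by step.

Initialize: num = 12
Initialize: binary = 0
Entering loop: for j in range(7):
After iteration 1: j = 0, num = 6, binary = 0
After iteration 2: j = 1, num = 3, binary = 0
After iteration 3: j = 2, num = 1, binary = 1
After iteration 4: j = 3, num = 0, binary = 3
After iteration 5: j = 4, num = 0, binary = 6
After iteration 6: j = 5, num = 0, binary = 12
After iteration 7: j = 6, num = 0, binary = 24
Loop ends.

Final answer: 24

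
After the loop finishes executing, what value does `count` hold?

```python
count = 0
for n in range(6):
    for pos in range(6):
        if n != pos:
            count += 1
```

Let's trace through this code step by step.

Initialize: count = 0
Entering loop: for n in range(6):
After iteration 1: n = 0, count = 5
After iteration 2: n = 1, count = 10
After iteration 3: n = 2, count = 15
After iteration 4: n = 3, count = 20
After iteration 5: n = 4, count = 25
After iteration 6: n = 5, count = 30
Loop ends.

Final answer: 30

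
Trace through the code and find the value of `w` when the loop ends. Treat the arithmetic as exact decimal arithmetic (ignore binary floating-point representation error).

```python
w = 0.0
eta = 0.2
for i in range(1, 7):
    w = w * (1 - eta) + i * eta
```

Let's trace through this code step by step.

Initialize: w = 0.0
Initialize: eta = 0.2
Entering loop: for i in range(1, 7):
After iteration 1: i = 1, w = 0.2
After iteration 2: i = 2, w = 0.56
After iteration 3: i = 3, w = 1.048
After iteration 4: i = 4, w = 1.6384
After iteration 5: i = 5, w = 2.31072
After iteration 6: i = 6, w = 3.048576
Loop ends.

Final answer: 3.048576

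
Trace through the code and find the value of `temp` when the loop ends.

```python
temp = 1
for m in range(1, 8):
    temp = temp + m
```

Let's trace through this code step by step.

Initialize: temp = 1
Entering loop: for m in range(1, 8):
After iteration 1: m = 1, temp = 2
After iteration 2: m = 2, temp = 4
After iteration 3: m = 3, temp = 7
After iteration 4: m = 4, temp = 11
After iteration 5: m = 5, temp = 16
After iteration 6: m = 6, temp = 22
After iteration 7: m = 7, temp = 29
Loop ends.

Final answer: 29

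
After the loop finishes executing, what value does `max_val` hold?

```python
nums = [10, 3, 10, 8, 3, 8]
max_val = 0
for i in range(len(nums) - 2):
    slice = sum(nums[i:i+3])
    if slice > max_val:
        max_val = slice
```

Let's trace through this code step by step.

Initialize: nums = [10, 3, 10, 8, 3, 8]
Initialize: max_val = 0
Entering loop: for i in range(len(nums) - 2):
After iteration 1: i = 0, max_val = 23, slice = 23
After iteration 2: i = 1, max_val = 23, slice = 21
After iteration 3: i = 2, max_val = 23, slice = 21
After iteration 4: i = 3, max_val = 23, slice = 19
Loop ends.

Final answer: 23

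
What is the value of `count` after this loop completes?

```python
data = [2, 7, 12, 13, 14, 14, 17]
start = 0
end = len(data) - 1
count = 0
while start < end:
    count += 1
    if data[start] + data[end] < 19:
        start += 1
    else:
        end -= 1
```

Let's trace through this code step by step.

Initialize: data = [2, 7, 12, 13, 14, 14, 17]
Initialize: start = 0
Initialize: end = 6
Initialize: count = 0
Entering loop: while start < end:
After iteration 1: start = 0, end = 5, count = 1
After iteration 2: start = 1, end = 5, count = 2
After iteration 3: start = 1, end = 4, count = 3
After iteration 4: start = 1, end = 3, count = 4
After iteration 5: start = 1, end = 2, count = 5
After iteration 6: start = 1, end = 1, count = 6
Loop ends.

Final answer: 6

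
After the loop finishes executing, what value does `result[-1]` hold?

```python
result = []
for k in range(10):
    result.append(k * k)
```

Let's trace through this code step by step.

Initialize: result = []
Entering loop: for k in range(10):
After iteration 1: k = 0, result = [0]
After iteration 2: k = 1, result = [0, 1]
After iteration 3: k = 2, result = [0, 1, 4]
After iteration 4: k = 3, result = [0, 1, 4, 9]
After iteration 5: k = 4, result = [0, 1, 4, 9, 16]
After iteration 6: k = 5, result = [0, 1, 4, 9, 16, 25]
After iteration 7: k = 6, result = [0, 1, 4, 9, 16, 25, 36]
After iteration 8: k = 7, result = [0, 1, 4, 9, 16, 25, 36, 49]
After iteration 9: k = 8, result = [0, 1, 4, 9, 16, 25, 36, 49, 64]
After iteration 10: k = 9, result = [0, 1, 4, 9, 16, 25, 36, 49, 64, 81]
Loop ends.
result[-1] = 81

Final answer: 81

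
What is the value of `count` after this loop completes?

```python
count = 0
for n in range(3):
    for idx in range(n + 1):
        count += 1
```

Let's trace through this code step by step.

Initialize: count = 0
Entering loop: for n in range(3):
After iteration 1: n = 0, count = 1, idx = 0
After iteration 2: n = 1, count = 3, idx = 1
After iteration 3: n = 2, count = 6, idx = 2
Loop ends.

Final answer: 6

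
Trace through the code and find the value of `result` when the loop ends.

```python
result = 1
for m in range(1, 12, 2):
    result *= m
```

Let's trace through this code step by step.

Initialize: result = 1
Entering loop: for m in range(1, 12, 2):
After iteration 1: m = 1, result = 1
After iteration 2: m = 3, result = 3
After iteration 3: m = 5, result = 15
After iteration 4: m = 7, result = 105
After iteration 5: m = 9, result = 945
After iteration 6: m = 11, result = 10395
Loop ends.

Final answer: 10395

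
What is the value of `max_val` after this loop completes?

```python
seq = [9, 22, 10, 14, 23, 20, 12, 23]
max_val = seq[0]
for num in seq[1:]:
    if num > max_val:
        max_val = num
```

Let's trace through this code step by step.

Initialize: seq = [9, 22, 10, 14, 23, 20, 12, 23]
Initialize: max_val = 9
Entering loop: for num in seq[1:]:
After iteration 1: num = 22, max_val = 22
After iteration 2: num = 10, max_val = 22
After iteration 3: num = 14, max_val = 22
After iteration 4: num = 23, max_val = 23
After iteration 5: num = 20, max_val = 23
After iteration 6: num = 12, max_val = 23
After iteration 7: num = 23, max_val = 23
Loop ends.

Final answer: 23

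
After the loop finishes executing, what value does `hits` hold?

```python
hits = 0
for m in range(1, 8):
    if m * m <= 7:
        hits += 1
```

Let's trace through this code step by step.

Initialize: hits = 0
Entering loop: for m in range(1, 8):
After iteration 1: m = 1, hits = 1
After iteration 2: m = 2, hits = 2
After iteration 3: m = 3, hits = 2
After iteration 4: m = 4, hits = 2
After iteration 5: m = 5, hits = 2
After iteration 6: m = 6, hits = 2
After iteration 7: m = 7, hits = 2
Loop ends.

Final answer: 2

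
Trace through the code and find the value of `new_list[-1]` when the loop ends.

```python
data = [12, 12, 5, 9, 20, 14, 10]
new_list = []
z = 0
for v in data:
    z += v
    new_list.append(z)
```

Let's trace through this code step by step.

Initialize: data = [12, 12, 5, 9, 20, 14, 10]
Initialize: new_list = []
Initialize: z = 0
Entering loop: for v in data:
After iteration 1: v = 12, new_list = [12], z = 12
After iteration 2: v = 12, new_list = [12, 24], z = 24
After iteration 3: v = 5, new_list = [12, 24, 29], z = 29
After iteration 4: v = 9, new_list = [12, 24, 29, 38], z = 38
After iteration 5: v = 20, new_list = [12, 24, 29, 38, 58], z = 58
After iteration 6: v = 14, new_list = [12, 24, 29, 38, 58, 72], z = 72
After iteration 7: v = 10, new_list = [12, 24, 29, 38, 58, 72, 82], z = 82
Loop ends.
new_list[-1] = 82

Final answer: 82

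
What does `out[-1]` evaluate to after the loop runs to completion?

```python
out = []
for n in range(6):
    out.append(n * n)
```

Let's trace through this code step by step.

Initialize: out = []
Entering loop: for n in range(6):
After iteration 1: n = 0, out = [0]
After iteration 2: n = 1, out = [0, 1]
After iteration 3: n = 2, out = [0, 1, 4]
After iteration 4: n = 3, out = [0, 1, 4, 9]
After iteration 5: n = 4, out = [0, 1, 4, 9, 16]
After iteration 6: n = 5, out = [0, 1, 4, 9, 16, 25]
Loop ends.
out[-1] = 25

Final answer: 25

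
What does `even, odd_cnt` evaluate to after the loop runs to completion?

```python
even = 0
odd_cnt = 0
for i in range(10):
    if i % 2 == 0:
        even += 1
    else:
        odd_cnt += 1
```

Let's trace through this code step by step.

Initialize: even = 0
Initialize: odd_cnt = 0
Entering loop: for i in range(10):
After iteration 1: i = 0, even = 1, odd_cnt = 0
After iteration 2: i = 1, even = 1, odd_cnt = 1
After iteration 3: i = 2, even = 2, odd_cnt = 1
After iteration 4: i = 3, even = 2, odd_cnt = 2
After iteration 5: i = 4, even = 3, odd_cnt = 2
After iteration 6: i = 5, even = 3, odd_cnt = 3
After iteration 7: i = 6, even = 4, odd_cnt = 3
After iteration 8: i = 7, even = 4, odd_cnt = 4
After iteration 9: i = 8, even = 5, odd_cnt = 4
After iteration 10: i = 9, even = 5, odd_cnt = 5
Loop ends.

Final answer: 5, 5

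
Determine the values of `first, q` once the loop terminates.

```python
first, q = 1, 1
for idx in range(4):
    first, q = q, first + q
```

Let's trace through this code step by step.

Initialize: first = 1
Initialize: q = 1
Entering loop: for idx in range(4):
After iteration 1: idx = 0, first = 1, q = 2
After iteration 2: idx = 1, first = 2, q = 3
After iteration 3: idx = 2, first = 3, q = 5
After iteration 4: idx = 3, first = 5, q = 8
Loop ends.

Final answer: 5, 8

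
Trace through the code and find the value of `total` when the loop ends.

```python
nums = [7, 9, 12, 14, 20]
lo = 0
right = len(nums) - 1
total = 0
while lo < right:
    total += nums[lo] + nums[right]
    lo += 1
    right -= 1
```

Let's trace through this code step by step.

Initialize: nums = [7, 9, 12, 14, 20]
Initialize: lo = 0
Initialize: right = 4
Initialize: total = 0
Entering loop: while lo < right:
After iteration 1: lo = 1, right = 3, total = 27
After iteration 2: lo = 2, right = 2, total = 50
Loop ends.

Final answer: 50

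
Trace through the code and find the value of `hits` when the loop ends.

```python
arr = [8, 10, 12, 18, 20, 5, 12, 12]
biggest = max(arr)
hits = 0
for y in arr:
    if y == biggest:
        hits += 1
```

Let's trace through this code step by step.

Initialize: arr = [8, 10, 12, 18, 20, 5, 12, 12]
Initialize: biggest = 20
Initialize: hits = 0
Entering loop: for y in arr:
After iteration 1: y = 8, hits = 0
After iteration 2: y = 10, hits = 0
After iteration 3: y = 12, hits = 0
After iteration 4: y = 18, hits = 0
After iteration 5: y = 20, hits = 1
After iteration 6: y = 5, hits = 1
After iteration 7: y = 12, hits = 1
After iteration 8: y = 12, hits = 1
Loop ends.

Final answer: 1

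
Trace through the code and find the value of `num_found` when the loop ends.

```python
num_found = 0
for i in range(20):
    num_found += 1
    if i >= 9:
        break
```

Let's trace through this code step by step.

Initialize: num_found = 0
Entering loop: for i in range(20):
After iteration 1: i = 0, num_found = 1
After iteration 2: i = 1, num_found = 2
After iteration 3: i = 2, num_found = 3
After iteration 4: i = 3, num_found = 4
After iteration 5: i = 4, num_found = 5
After iteration 6: i = 5, num_found = 6
After iteration 7: i = 6, num_found = 7
After iteration 8: i = 7, num_found = 8
After iteration 9: i = 8, num_found = 9
After iteration 10: i = 9, num_found = 10
Loop ends.

Final answer: 10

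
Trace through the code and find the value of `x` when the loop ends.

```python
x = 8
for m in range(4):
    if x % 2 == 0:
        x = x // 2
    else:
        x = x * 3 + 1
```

Let's trace through this code step by step.

Initialize: x = 8
Entering loop: for m in range(4):
After iteration 1: m = 0, x = 4
After iteration 2: m = 1, x = 2
After iteration 3: m = 2, x = 1
After iteration 4: m = 3, x = 4
Loop ends.

Final answer: 4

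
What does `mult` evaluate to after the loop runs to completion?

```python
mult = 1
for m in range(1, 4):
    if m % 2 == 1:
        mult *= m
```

Let's trace through this code step by step.

Initialize: mult = 1
Entering loop: for m in range(1, 4):
After iteration 1: m = 1, mult = 1
After iteration 2: m = 2, mult = 1
After iteration 3: m = 3, mult = 3
Loop ends.

Final answer: 3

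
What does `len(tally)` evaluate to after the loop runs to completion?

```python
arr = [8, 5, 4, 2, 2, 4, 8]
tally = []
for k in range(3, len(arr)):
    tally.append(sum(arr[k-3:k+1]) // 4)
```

Let's trace through this code step by step.

Initialize: arr = [8, 5, 4, 2, 2, 4, 8]
Initialize: tally = []
Entering loop: for k in range(3, len(arr)):
After iteration 1: k = 3, tally = [4]
After iteration 2: k = 4, tally = [4, 3]
After iteration 3: k = 5, tally = [4, 3, 3]
After iteration 4: k = 6, tally = [4, 3, 3, 4]
Loop ends.
len(tally) = 4

Final answer: 4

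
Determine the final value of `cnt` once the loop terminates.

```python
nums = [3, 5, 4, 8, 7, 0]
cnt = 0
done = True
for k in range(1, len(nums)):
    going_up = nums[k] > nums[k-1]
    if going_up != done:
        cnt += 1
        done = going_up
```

Let's trace through this code step by step.

Initialize: nums = [3, 5, 4, 8, 7, 0]
Initialize: cnt = 0
Initialize: done = True
Entering loop: for k in range(1, len(nums)):
After iteration 1: k = 1, cnt = 0, done = True, going_up = True
After iteration 2: k = 2, cnt = 1, done = False, going_up = False
After iteration 3: k = 3, cnt = 2, done = True, going_up = True
After iteration 4: k = 4, cnt = 3, done = False, going_up = False
After iteration 5: k = 5, cnt = 3, done = False, going_up = False
Loop ends.

Final answer: 3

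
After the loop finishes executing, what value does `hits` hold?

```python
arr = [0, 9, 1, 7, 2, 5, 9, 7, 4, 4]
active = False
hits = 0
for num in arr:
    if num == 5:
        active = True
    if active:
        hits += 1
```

Let's trace through this code step by step.

Initialize: arr = [0, 9, 1, 7, 2, 5, 9, 7, 4, 4]
Initialize: active = False
Initialize: hits = 0
Entering loop: for num in arr:
After iteration 1: num = 0, active = False, hits = 0
After iteration 2: num = 9, active = False, hits = 0
After iteration 3: num = 1, active = False, hits = 0
After iteration 4: num = 7, active = False, hits = 0
After iteration 5: num = 2, active = False, hits = 0
After iteration 6: num = 5, active = True, hits = 1
After iteration 7: num = 9, active = True, hits = 2
After iteration 8: num = 7, active = True, hits = 3
After iteration 9: num = 4, active = True, hits = 4
After iteration 10: num = 4, active = True, hits = 5
Loop ends.

Final answer: 5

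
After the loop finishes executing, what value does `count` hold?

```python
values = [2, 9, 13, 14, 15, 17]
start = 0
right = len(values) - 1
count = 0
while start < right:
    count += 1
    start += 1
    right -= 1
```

Let's trace through this code step by step.

Initialize: values = [2, 9, 13, 14, 15, 17]
Initialize: start = 0
Initialize: right = 5
Initialize: count = 0
Entering loop: while start < right:
After iteration 1: start = 1, right = 4, count = 1
After iteration 2: start = 2, right = 3, count = 2
After iteration 3: start = 3, right = 2, count = 3
Loop ends.

Final answer: 3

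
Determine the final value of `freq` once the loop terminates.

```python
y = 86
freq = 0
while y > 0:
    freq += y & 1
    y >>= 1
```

Let's trace through this code step by step.

Initialize: y = 86
Initialize: freq = 0
Entering loop: while y > 0:
After iteration 1: y = 43, freq = 0
After iteration 2: y = 21, freq = 1
After iteration 3: y = 10, freq = 2
After iteration 4: y = 5, freq = 2
After iteration 5: y = 2, freq = 3
After iteration 6: y = 1, freq = 3
After iteration 7: y = 0, freq = 4
Loop ends.

Final answer: 4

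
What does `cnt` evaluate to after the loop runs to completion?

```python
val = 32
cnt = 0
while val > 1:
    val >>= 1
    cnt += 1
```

Let's trace through this code step by step.

Initialize: val = 32
Initialize: cnt = 0
Entering loop: while val > 1:
After iteration 1: val = 16, cnt = 1
After iteration 2: val = 8, cnt = 2
After iteration 3: val = 4, cnt = 3
After iteration 4: val = 2, cnt = 4
After iteration 5: val = 1, cnt = 5
Loop ends.

Final answer: 5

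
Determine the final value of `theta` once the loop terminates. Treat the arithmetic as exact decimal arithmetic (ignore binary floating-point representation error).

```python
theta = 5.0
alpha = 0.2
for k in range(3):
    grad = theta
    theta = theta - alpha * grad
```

Let's trace through this code step by step.

Initialize: theta = 5.0
Initialize: alpha = 0.2
Entering loop: for k in range(3):
After iteration 1: k = 0, theta = 4.0, grad = 5.0
After iteration 2: k = 1, theta = 3.2, grad = 4.0
After iteration 3: k = 2, theta = 2.56, grad = 3.2
Loop ends.

Final answer: 2.56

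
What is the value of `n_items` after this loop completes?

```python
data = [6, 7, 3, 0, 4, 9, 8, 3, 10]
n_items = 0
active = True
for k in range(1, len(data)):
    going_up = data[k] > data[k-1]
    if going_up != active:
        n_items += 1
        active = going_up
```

Let's trace through this code step by step.

Initialize: data = [6, 7, 3, 0, 4, 9, 8, 3, 10]
Initialize: n_items = 0
Initialize: active = True
Entering loop: for k in range(1, len(data)):
After iteration 1: k = 1, n_items = 0, active = True, going_up = True
After iteration 2: k = 2, n_items = 1, active = False, going_up = False
After iteration 3: k = 3, n_items = 1, active = False, going_up = False
After iteration 4: k = 4, n_items = 2, active = True, going_up = True
After iteration 5: k = 5, n_items = 2, active = True, going_up = True
After iteration 6: k = 6, n_items = 3, active = False, going_up = False
After iteration 7: k = 7, n_items = 3, active = False, going_up = False
After iteration 8: k = 8, n_items = 4, active = True, going_up = True
Loop ends.

Final answer: 4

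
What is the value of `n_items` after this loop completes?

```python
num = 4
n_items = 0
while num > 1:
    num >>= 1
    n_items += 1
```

Let's trace through this code step by step.

Initialize: num = 4
Initialize: n_items = 0
Entering loop: while num > 1:
After iteration 1: num = 2, n_items = 1
After iteration 2: num = 1, n_items = 2
Loop ends.

Final answer: 2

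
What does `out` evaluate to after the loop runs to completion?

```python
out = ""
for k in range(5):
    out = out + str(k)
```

Let's trace through this code step by step.

Initialize: out = ''
Entering loop: for k in range(5):
After iteration 1: k = 0, out = '0'
After iteration 2: k = 1, out = '01'
After iteration 3: k = 2, out = '012'
After iteration 4: k = 3, out = '0123'
After iteration 5: k = 4, out = '01234'
Loop ends.

Final answer: '01234'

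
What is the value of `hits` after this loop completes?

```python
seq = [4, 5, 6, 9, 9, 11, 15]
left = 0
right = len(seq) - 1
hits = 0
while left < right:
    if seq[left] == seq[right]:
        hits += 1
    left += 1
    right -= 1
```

Let's trace through this code step by step.

Initialize: seq = [4, 5, 6, 9, 9, 11, 15]
Initialize: left = 0
Initialize: right = 6
Initialize: hits = 0
Entering loop: while left < right:
After iteration 1: left = 1, right = 5, hits = 0
After iteration 2: left = 2, right = 4, hits = 0
After iteration 3: left = 3, right = 3, hits = 0
Loop ends.

Final answer: 0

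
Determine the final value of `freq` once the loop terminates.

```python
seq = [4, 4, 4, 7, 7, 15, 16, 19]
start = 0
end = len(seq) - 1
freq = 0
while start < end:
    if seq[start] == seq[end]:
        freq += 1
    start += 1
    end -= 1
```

Let's trace through this code step by step.

Initialize: seq = [4, 4, 4, 7, 7, 15, 16, 19]
Initialize: start = 0
Initialize: end = 7
Initialize: freq = 0
Entering loop: while start < end:
After iteration 1: start = 1, end = 6, freq = 0
After iteration 2: start = 2, end = 5, freq = 0
After iteration 3: start = 3, end = 4, freq = 0
After iteration 4: start = 4, end = 3, freq = 1
Loop ends.

Final answer: 1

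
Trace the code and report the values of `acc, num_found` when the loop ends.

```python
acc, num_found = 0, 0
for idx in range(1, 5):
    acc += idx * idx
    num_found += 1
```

Let's trace through this code step by step.

Initialize: acc = 0
Initialize: num_found = 0
Entering loop: for idx in range(1, 5):
After iteration 1: idx = 1, acc = 1, num_found = 1
After iteration 2: idx = 2, acc = 5, num_found = 2
After iteration 3: idx = 3, acc = 14, num_found = 3
After iteration 4: idx = 4, acc = 30, num_found = 4
Loop ends.

Final answer: 30, 4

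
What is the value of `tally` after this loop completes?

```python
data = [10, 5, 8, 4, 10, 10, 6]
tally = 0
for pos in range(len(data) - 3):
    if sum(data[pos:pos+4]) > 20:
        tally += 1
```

Let's trace through this code step by step.

Initialize: data = [10, 5, 8, 4, 10, 10, 6]
Initialize: tally = 0
Entering loop: for pos in range(len(data) - 3):
After iteration 1: pos = 0, tally = 1
After iteration 2: pos = 1, tally = 2
After iteration 3: pos = 2, tally = 3
After iteration 4: pos = 3, tally = 4
Loop ends.

Final answer: 4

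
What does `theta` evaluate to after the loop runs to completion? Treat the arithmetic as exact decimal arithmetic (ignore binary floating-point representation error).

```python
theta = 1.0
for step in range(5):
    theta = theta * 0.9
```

Let's trace through this code step by step.

Initialize: theta = 1.0
Entering loop: for step in range(5):
After iteration 1: step = 0, theta = 0.9
After iteration 2: step = 1, theta = 0.81
After iteration 3: step = 2, theta = 0.729
After iteration 4: step = 3, theta = 0.6561
After iteration 5: step = 4, theta = 0.59049
Loop ends.

Final answer: 0.59049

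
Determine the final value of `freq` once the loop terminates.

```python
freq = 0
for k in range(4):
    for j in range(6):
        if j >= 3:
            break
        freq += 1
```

Let's trace through this code step by step.

Initialize: freq = 0
Entering loop: for k in range(4):
After iteration 1: k = 0, freq = 3
After iteration 2: k = 1, freq = 6
After iteration 3: k = 2, freq = 9
After iteration 4: k = 3, freq = 12
Loop ends.

Final answer: 12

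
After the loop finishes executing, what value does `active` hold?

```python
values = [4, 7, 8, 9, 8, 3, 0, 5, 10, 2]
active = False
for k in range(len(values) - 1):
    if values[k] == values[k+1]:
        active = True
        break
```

Let's trace through this code step by step.

Initialize: values = [4, 7, 8, 9, 8, 3, 0, 5, 10, 2]
Initialize: active = False
Entering loop: for k in range(len(values) - 1):
After iteration 1: k = 0, active = False
After iteration 2: k = 1, active = False
After iteration 3: k = 2, active = False
After iteration 4: k = 3, active = False
After iteration 5: k = 4, active = False
After iteration 6: k = 5, active = False
After iteration 7: k = 6, active = False
After iteration 8: k = 7, active = False
After iteration 9: k = 8, active = False
Loop ends.

Final answer: False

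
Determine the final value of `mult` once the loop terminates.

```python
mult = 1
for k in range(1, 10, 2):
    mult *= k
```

Let's trace through this code step by step.

Initialize: mult = 1
Entering loop: for k in range(1, 10, 2):
After iteration 1: k = 1, mult = 1
After iteration 2: k = 3, mult = 3
After iteration 3: k = 5, mult = 15
After iteration 4: k = 7, mult = 105
After iteration 5: k = 9, mult = 945
Loop ends.

Final answer: 945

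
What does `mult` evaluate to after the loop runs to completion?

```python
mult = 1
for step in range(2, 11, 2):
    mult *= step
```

Let's trace through this code step by step.

Initialize: mult = 1
Entering loop: for step in range(2, 11, 2):
After iteration 1: step = 2, mult = 2
After iteration 2: step = 4, mult = 8
After iteration 3: step = 6, mult = 48
After iteration 4: step = 8, mult = 384
After iteration 5: step = 10, mult = 3840
Loop ends.

Final answer: 3840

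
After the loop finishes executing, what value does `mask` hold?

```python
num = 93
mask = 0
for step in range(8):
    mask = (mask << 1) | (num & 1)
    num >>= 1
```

Let's trace through this code step by step.

Initialize: num = 93
Initialize: mask = 0
Entering loop: for step in range(8):
After iteration 1: step = 0, num = 46, mask = 1
After iteration 2: step = 1, num = 23, mask = 2
After iteration 3: step = 2, num = 11, mask = 5
After iteration 4: step = 3, num = 5, mask = 11
After iteration 5: step = 4, num = 2, mask = 23
After iteration 6: step = 5, num = 1, mask = 46
After iteration 7: step = 6, num = 0, mask = 93
After iteration 8: step = 7, num = 0, mask = 186
Loop ends.

Final answer: 186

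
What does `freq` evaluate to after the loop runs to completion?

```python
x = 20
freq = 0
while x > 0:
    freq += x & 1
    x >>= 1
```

Let's trace through this code step by step.

Initialize: x = 20
Initialize: freq = 0
Entering loop: while x > 0:
After iteration 1: x = 10, freq = 0
After iteration 2: x = 5, freq = 0
After iteration 3: x = 2, freq = 1
After iteration 4: x = 1, freq = 1
After iteration 5: x = 0, freq = 2
Loop ends.

Final answer: 2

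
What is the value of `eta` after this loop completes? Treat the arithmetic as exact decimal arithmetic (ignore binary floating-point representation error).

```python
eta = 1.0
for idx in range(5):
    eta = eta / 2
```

Let's trace through this code step by step.

Initialize: eta = 1.0
Entering loop: for idx in range(5):
After iteration 1: idx = 0, eta = 0.5
After iteration 2: idx = 1, eta = 0.25
After iteration 3: idx = 2, eta = 0.125
After iteration 4: idx = 3, eta = 0.0625
After iteration 5: idx = 4, eta = 0.03125
Loop ends.

Final answer: 0.03125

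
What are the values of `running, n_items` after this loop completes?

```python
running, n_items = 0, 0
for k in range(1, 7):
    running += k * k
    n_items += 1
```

Let's trace through this code step by step.

Initialize: running = 0
Initialize: n_items = 0
Entering loop: for k in range(1, 7):
After iteration 1: k = 1, running = 1, n_items = 1
After iteration 2: k = 2, running = 5, n_items = 2
After iteration 3: k = 3, running = 14, n_items = 3
After iteration 4: k = 4, running = 30, n_items = 4
After iteration 5: k = 5, running = 55, n_items = 5
After iteration 6: k = 6, running = 91, n_items = 6
Loop ends.

Final answer: 91, 6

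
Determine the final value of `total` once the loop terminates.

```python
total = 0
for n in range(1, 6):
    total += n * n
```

Let's trace through this code step by step.

Initialize: total = 0
Entering loop: for n in range(1, 6):
After iteration 1: n = 1, total = 1
After iteration 2: n = 2, total = 5
After iteration 3: n = 3, total = 14
After iteration 4: n = 4, total = 30
After iteration 5: n = 5, total = 55
Loop ends.

Final answer: 55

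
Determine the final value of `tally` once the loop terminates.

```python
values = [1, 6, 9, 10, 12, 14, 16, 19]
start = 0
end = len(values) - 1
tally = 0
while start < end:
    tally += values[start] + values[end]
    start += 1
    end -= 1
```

Let's trace through this code step by step.

Initialize: values = [1, 6, 9, 10, 12, 14, 16, 19]
Initialize: start = 0
Initialize: end = 7
Initialize: tally = 0
Entering loop: while start < end:
After iteration 1: start = 1, end = 6, tally = 20
After iteration 2: start = 2, end = 5, tally = 42
After iteration 3: start = 3, end = 4, tally = 65
After iteration 4: start = 4, end = 3, tally = 87
Loop ends.

Final answer: 87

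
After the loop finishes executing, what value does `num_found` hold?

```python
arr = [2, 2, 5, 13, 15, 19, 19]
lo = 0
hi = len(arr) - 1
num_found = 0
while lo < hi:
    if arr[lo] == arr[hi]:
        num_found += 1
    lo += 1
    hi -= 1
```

Let's trace through this code step by step.

Initialize: arr = [2, 2, 5, 13, 15, 19, 19]
Initialize: lo = 0
Initialize: hi = 6
Initialize: num_found = 0
Entering loop: while lo < hi:
After iteration 1: lo = 1, hi = 5, num_found = 0
After iteration 2: lo = 2, hi = 4, num_found = 0
After iteration 3: lo = 3, hi = 3, num_found = 0
Loop ends.

Final answer: 0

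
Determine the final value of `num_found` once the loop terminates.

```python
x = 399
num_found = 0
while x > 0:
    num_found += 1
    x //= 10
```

Let's trace through this code step by step.

Initialize: x = 399
Initialize: num_found = 0
Entering loop: while x > 0:
After iteration 1: x = 39, num_found = 1
After iteration 2: x = 3, num_found = 2
After iteration 3: x = 0, num_found = 3
Loop ends.

Final answer: 3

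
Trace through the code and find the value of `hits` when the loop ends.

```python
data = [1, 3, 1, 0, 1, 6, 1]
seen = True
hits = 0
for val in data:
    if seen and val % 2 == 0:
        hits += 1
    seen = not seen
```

Let's trace through this code step by step.

Initialize: data = [1, 3, 1, 0, 1, 6, 1]
Initialize: seen = True
Initialize: hits = 0
Entering loop: for val in data:
After iteration 1: val = 1, seen = False, hits = 0
After iteration 2: val = 3, seen = True, hits = 0
After iteration 3: val = 1, seen = False, hits = 0
After iteration 4: val = 0, seen = True, hits = 0
After iteration 5: val = 1, seen = False, hits = 0
After iteration 6: val = 6, seen = True, hits = 0
After iteration 7: val = 1, seen = False, hits = 0
Loop ends.

Final answer: 0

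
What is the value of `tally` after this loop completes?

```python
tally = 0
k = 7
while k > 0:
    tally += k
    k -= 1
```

Let's trace through this code step by step.

Initialize: tally = 0
Initialize: k = 7
Entering loop: while k > 0:
After iteration 1: tally = 7, k = 6
After iteration 2: tally = 13, k = 5
After iteration 3: tally = 18, k = 4
After iteration 4: tally = 22, k = 3
After iteration 5: tally = 25, k = 2
After iteration 6: tally = 27, k = 1
After iteration 7: tally = 28, k = 0
Loop ends.

Final answer: 28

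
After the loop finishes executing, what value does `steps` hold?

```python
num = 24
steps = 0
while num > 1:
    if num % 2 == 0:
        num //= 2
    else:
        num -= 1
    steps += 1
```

Let's trace through this code step by step.

Initialize: num = 24
Initialize: steps = 0
Entering loop: while num > 1:
After iteration 1: num = 12, steps = 1
After iteration 2: num = 6, steps = 2
After iteration 3: num = 3, steps = 3
After iteration 4: num = 2, steps = 4
After iteration 5: num = 1, steps = 5
Loop ends.

Final answer: 5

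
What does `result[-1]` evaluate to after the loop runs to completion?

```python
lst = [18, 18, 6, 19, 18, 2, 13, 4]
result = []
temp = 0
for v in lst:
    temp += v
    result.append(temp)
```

Let's trace through this code step by step.

Initialize: lst = [18, 18, 6, 19, 18, 2, 13, 4]
Initialize: result = []
Initialize: temp = 0
Entering loop: for v in lst:
After iteration 1: v = 18, result = [18], temp = 18
After iteration 2: v = 18, result = [18, 36], temp = 36
After iteration 3: v = 6, result = [18, 36, 42], temp = 42
After iteration 4: v = 19, result = [18, 36, 42, 61], temp = 61
After iteration 5: v = 18, result = [18, 36, 42, 61, 79], temp = 79
After iteration 6: v = 2, result = [18, 36, 42, 61, 79, 81], temp = 81
After iteration 7: v = 13, result = [18, 36, 42, 61, 79, 81, 94], temp = 94
After iteration 8: v = 4, result = [18, 36, 42, 61, 79, 81, 94, 98], temp = 98
Loop ends.
result[-1] = 98

Final answer: 98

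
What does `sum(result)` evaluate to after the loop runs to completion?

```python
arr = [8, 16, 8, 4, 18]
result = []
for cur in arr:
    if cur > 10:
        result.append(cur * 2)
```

Let's trace through this code step by step.

Initialize: arr = [8, 16, 8, 4, 18]
Initialize: result = []
Entering loop: for cur in arr:
After iteration 1: cur = 8, result = []
After iteration 2: cur = 16, result = [32]
After iteration 3: cur = 8, result = [32]
After iteration 4: cur = 4, result = [32]
After iteration 5: cur = 18, result = [32, 36]
Loop ends.
sum(result) = 68

Final answer: 68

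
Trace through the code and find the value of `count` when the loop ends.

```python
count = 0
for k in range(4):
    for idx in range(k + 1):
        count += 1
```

Let's trace through this code step by step.

Initialize: count = 0
Entering loop: for k in range(4):
After iteration 1: k = 0, count = 1, idx = 0
After iteration 2: k = 1, count = 3, idx = 1
After iteration 3: k = 2, count = 6, idx = 2
After iteration 4: k = 3, count = 10, idx = 3
Loop ends.

Final answer: 10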